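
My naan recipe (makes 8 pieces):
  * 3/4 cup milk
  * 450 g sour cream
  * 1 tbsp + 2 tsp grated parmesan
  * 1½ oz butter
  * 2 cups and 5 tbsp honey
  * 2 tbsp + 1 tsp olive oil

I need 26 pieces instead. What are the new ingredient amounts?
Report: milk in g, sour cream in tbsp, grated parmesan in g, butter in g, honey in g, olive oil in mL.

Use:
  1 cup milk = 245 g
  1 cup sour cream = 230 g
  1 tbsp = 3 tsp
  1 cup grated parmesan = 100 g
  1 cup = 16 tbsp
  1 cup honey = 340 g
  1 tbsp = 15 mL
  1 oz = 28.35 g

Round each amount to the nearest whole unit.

milk: 597 g; sour cream: 102 tbsp; grated parmesan: 34 g; butter: 138 g; honey: 2555 g; olive oil: 114 mL

Scaling factor: 26/8 = 13/4 = 3.25.
milk: 0.75 cup × 13/4 × 245 g/cup ≈ 597 g
sour cream: 450 g × 13/4 ÷ 230 g/cup × 16 tbsp/cup ≈ 102 tbsp
grated parmesan: (1 tbsp + 2 tsp = 5/3 tbsp) × 13/4 ÷ 16 tbsp/cup × 100 g/cup ≈ 34 g
butter: 1.5 oz × 13/4 × 28.35 g/oz ≈ 138 g
honey: (2 cup + 5 tbsp = 2.3125 cup) × 13/4 × 340 g/cup ≈ 2555 g
olive oil: (2 tbsp + 1 tsp = 7/3 tbsp) × 13/4 × 15 mL/tbsp ≈ 114 mL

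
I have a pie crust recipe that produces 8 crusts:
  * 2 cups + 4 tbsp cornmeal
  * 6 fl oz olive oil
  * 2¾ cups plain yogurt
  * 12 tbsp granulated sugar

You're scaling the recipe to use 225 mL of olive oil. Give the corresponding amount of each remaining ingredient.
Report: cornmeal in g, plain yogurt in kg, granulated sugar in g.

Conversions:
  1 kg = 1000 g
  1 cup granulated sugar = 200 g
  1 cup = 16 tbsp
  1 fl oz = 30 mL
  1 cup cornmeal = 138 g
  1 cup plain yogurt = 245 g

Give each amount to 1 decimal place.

cornmeal: 388.1 g; plain yogurt: 0.8 kg; granulated sugar: 187.5 g

The original recipe has 180 mL of olive oil, so the scaling factor is 225 ÷ 180 = 5/4 = 1.25.
cornmeal: (2 cup + 4 tbsp = 2.25 cup) × 5/4 × 138 g/cup ≈ 388.1 g
plain yogurt: 2.75 cup × 5/4 × 245 g/cup ÷ 1000 g/kg ≈ 0.8 kg
granulated sugar: 12 tbsp × 5/4 ÷ 16 tbsp/cup × 200 g/cup = 187.5 g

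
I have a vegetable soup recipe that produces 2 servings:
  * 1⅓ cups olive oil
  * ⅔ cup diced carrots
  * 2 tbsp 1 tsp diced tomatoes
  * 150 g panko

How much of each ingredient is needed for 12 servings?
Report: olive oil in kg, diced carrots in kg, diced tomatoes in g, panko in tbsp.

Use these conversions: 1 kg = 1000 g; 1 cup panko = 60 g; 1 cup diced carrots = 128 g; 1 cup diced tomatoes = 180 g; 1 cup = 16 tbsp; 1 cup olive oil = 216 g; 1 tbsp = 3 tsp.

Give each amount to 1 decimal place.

olive oil: 1.7 kg; diced carrots: 0.5 kg; diced tomatoes: 157.5 g; panko: 240.0 tbsp

Scaling factor: 12/2 = 6.
olive oil: 4/3 cup × 6 × 216 g/cup ÷ 1000 g/kg ≈ 1.7 kg
diced carrots: 2/3 cup × 6 × 128 g/cup ÷ 1000 g/kg ≈ 0.5 kg
diced tomatoes: (2 tbsp + 1 tsp = 7/3 tbsp) × 6 ÷ 16 tbsp/cup × 180 g/cup = 157.5 g
panko: 150 g × 6 ÷ 60 g/cup × 16 tbsp/cup = 240.0 tbsp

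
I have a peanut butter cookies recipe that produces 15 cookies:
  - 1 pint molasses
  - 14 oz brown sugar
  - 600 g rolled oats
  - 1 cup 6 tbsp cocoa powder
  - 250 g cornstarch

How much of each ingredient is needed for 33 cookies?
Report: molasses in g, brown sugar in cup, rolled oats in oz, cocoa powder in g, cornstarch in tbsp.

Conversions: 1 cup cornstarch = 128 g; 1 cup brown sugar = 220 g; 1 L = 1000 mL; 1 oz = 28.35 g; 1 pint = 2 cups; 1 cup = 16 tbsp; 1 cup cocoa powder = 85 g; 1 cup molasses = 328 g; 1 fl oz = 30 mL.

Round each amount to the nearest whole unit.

molasses: 1443 g; brown sugar: 4 cup; rolled oats: 47 oz; cocoa powder: 257 g; cornstarch: 69 tbsp

Scaling factor: 33/15 = 11/5 = 2.2.
molasses: 1 pint × 11/5 × 2 cup/pint × 328 g/cup ≈ 1443 g
brown sugar: 14 oz × 11/5 × 28.35 g/oz ÷ 220 g/cup ≈ 4 cup
rolled oats: 600 g × 11/5 ÷ 28.35 g/oz ≈ 47 oz
cocoa powder: (1 cup + 6 tbsp = 1.375 cup) × 11/5 × 85 g/cup ≈ 257 g
cornstarch: 250 g × 11/5 ÷ 128 g/cup × 16 tbsp/cup ≈ 69 tbsp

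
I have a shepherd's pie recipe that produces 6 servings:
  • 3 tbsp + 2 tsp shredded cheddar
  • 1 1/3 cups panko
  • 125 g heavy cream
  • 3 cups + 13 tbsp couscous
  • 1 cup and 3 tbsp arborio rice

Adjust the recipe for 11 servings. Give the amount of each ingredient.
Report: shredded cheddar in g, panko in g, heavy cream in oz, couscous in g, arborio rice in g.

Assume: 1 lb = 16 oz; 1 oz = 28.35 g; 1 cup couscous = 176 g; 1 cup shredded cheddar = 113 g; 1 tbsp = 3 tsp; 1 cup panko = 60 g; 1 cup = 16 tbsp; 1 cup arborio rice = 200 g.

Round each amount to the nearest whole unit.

Scaling factor: 11/6.
shredded cheddar: (3 tbsp + 2 tsp = 11/3 tbsp) × 11/6 ÷ 16 tbsp/cup × 113 g/cup ≈ 47 g
panko: 4/3 cup × 11/6 × 60 g/cup ≈ 147 g
heavy cream: 125 g × 11/6 ÷ 28.35 g/oz ≈ 8 oz
couscous: (3 cup + 13 tbsp = 3.8125 cup) × 11/6 × 176 g/cup ≈ 1230 g
arborio rice: (1 cup + 3 tbsp = 1.1875 cup) × 11/6 × 200 g/cup ≈ 435 g

shredded cheddar: 47 g; panko: 147 g; heavy cream: 8 oz; couscous: 1230 g; arborio rice: 435 g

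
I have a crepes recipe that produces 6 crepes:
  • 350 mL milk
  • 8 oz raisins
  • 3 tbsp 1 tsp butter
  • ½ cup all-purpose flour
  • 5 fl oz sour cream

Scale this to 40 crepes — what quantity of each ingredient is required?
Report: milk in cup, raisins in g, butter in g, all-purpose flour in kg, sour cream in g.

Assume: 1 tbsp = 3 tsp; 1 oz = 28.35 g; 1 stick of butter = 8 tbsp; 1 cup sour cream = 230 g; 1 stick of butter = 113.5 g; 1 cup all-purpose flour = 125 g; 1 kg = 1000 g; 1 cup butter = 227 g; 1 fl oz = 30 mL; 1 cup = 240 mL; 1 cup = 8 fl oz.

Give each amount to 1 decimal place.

milk: 9.7 cup; raisins: 1512.0 g; butter: 315.3 g; all-purpose flour: 0.4 kg; sour cream: 958.3 g

Scaling factor: 40/6 = 20/3.
milk: 350 mL × 20/3 ÷ 240 mL/cup ≈ 9.7 cup
raisins: 8 oz × 20/3 × 28.35 g/oz = 1512.0 g
butter: (3 tbsp + 1 tsp = 10/3 tbsp) × 20/3 ÷ 8 tbsp/stick × 113.5 g/stick ≈ 315.3 g
all-purpose flour: 0.5 cup × 20/3 × 125 g/cup ÷ 1000 g/kg ≈ 0.4 kg
sour cream: 5 fl oz × 20/3 ÷ 8 fl oz/cup × 230 g/cup ≈ 958.3 g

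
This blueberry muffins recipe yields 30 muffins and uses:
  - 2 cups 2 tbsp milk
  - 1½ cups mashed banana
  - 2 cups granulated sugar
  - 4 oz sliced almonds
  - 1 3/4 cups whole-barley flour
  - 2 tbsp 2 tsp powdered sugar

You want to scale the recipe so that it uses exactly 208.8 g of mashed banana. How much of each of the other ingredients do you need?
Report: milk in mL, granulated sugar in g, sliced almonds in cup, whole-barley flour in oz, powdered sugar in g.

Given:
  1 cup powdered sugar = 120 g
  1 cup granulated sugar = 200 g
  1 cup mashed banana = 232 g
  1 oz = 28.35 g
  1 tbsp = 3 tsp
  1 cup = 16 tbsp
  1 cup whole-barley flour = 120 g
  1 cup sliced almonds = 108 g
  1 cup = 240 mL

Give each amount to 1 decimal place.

The original recipe has 348 g of mashed banana, so the scaling factor is 208.8 ÷ 348 = 3/5 = 0.6.
milk: (2 cup + 2 tbsp = 2.125 cup) × 3/5 × 240 mL/cup = 306.0 mL
granulated sugar: 2 cup × 3/5 × 200 g/cup = 240.0 g
sliced almonds: 4 oz × 3/5 × 28.35 g/oz ÷ 108 g/cup ≈ 0.6 cup
whole-barley flour: 1.75 cup × 3/5 × 120 g/cup ÷ 28.35 g/oz ≈ 4.4 oz
powdered sugar: (2 tbsp + 2 tsp = 8/3 tbsp) × 3/5 ÷ 16 tbsp/cup × 120 g/cup = 12.0 g

milk: 306.0 mL; granulated sugar: 240.0 g; sliced almonds: 0.6 cup; whole-barley flour: 4.4 oz; powdered sugar: 12.0 g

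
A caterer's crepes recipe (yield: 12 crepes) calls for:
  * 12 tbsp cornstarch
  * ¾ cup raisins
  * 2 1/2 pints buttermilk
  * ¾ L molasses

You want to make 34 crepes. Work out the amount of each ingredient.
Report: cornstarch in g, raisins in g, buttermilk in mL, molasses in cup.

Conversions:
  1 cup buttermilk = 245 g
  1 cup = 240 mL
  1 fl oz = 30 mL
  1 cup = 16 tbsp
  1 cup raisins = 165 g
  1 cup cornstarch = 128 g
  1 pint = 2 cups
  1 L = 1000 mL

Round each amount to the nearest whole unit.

cornstarch: 272 g; raisins: 351 g; buttermilk: 3400 mL; molasses: 9 cup

Scaling factor: 34/12 = 17/6.
cornstarch: 12 tbsp × 17/6 ÷ 16 tbsp/cup × 128 g/cup = 272 g
raisins: 0.75 cup × 17/6 × 165 g/cup ≈ 351 g
buttermilk: 2.5 pint × 17/6 × 2 cup/pint × 240 mL/cup = 3400 mL
molasses: 0.75 L × 17/6 × 1000 mL/L ÷ 240 mL/cup ≈ 9 cup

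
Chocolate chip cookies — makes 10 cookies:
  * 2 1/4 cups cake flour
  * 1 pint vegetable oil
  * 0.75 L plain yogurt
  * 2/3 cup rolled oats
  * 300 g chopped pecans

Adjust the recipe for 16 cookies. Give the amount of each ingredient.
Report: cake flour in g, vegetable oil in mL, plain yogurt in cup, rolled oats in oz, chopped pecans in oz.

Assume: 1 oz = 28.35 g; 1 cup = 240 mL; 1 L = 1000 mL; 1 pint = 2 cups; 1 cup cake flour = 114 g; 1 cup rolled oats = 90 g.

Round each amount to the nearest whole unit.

Scaling factor: 16/10 = 8/5 = 1.6.
cake flour: 2.25 cup × 8/5 × 114 g/cup ≈ 410 g
vegetable oil: 1 pint × 8/5 × 2 cup/pint × 240 mL/cup = 768 mL
plain yogurt: 0.75 L × 8/5 × 1000 mL/L ÷ 240 mL/cup = 5 cup
rolled oats: 2/3 cup × 8/5 × 90 g/cup ÷ 28.35 g/oz ≈ 3 oz
chopped pecans: 300 g × 8/5 ÷ 28.35 g/oz ≈ 17 oz

cake flour: 410 g; vegetable oil: 768 mL; plain yogurt: 5 cup; rolled oats: 3 oz; chopped pecans: 17 oz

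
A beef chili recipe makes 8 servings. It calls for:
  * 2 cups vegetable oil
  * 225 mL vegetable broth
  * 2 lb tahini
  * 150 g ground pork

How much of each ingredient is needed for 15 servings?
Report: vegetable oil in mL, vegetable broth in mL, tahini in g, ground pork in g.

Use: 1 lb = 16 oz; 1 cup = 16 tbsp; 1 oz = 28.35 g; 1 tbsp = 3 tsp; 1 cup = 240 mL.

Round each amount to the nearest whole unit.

vegetable oil: 900 mL; vegetable broth: 422 mL; tahini: 1701 g; ground pork: 281 g

Scaling factor: 15/8 = 1.875.
vegetable oil: 2 cup × 15/8 × 240 mL/cup = 900 mL
vegetable broth: 225 mL × 15/8 ≈ 422 mL
tahini: 2 lb × 15/8 × 16 oz/lb × 28.35 g/oz = 1701 g
ground pork: 150 g × 15/8 ≈ 281 g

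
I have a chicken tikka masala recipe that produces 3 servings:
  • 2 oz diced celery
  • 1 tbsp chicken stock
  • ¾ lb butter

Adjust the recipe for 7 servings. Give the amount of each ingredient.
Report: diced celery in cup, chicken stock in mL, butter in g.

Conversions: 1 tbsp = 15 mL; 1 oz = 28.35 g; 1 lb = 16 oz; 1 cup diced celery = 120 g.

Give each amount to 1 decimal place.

Scaling factor: 7/3.
diced celery: 2 oz × 7/3 × 28.35 g/oz ÷ 120 g/cup ≈ 1.1 cup
chicken stock: 1 tbsp × 7/3 × 15 mL/tbsp = 35.0 mL
butter: 0.75 lb × 7/3 × 16 oz/lb × 28.35 g/oz = 793.8 g

diced celery: 1.1 cup; chicken stock: 35.0 mL; butter: 793.8 g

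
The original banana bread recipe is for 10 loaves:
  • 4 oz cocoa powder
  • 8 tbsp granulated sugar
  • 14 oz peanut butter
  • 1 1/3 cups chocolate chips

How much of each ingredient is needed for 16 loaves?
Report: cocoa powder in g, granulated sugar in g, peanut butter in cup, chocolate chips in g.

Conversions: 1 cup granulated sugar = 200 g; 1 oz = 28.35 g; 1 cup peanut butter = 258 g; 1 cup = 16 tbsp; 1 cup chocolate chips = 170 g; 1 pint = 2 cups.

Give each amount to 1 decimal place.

Scaling factor: 16/10 = 8/5 = 1.6.
cocoa powder: 4 oz × 8/5 × 28.35 g/oz ≈ 181.4 g
granulated sugar: 8 tbsp × 8/5 ÷ 16 tbsp/cup × 200 g/cup = 160.0 g
peanut butter: 14 oz × 8/5 × 28.35 g/oz ÷ 258 g/cup ≈ 2.5 cup
chocolate chips: 4/3 cup × 8/5 × 170 g/cup ≈ 362.7 g

cocoa powder: 181.4 g; granulated sugar: 160.0 g; peanut butter: 2.5 cup; chocolate chips: 362.7 g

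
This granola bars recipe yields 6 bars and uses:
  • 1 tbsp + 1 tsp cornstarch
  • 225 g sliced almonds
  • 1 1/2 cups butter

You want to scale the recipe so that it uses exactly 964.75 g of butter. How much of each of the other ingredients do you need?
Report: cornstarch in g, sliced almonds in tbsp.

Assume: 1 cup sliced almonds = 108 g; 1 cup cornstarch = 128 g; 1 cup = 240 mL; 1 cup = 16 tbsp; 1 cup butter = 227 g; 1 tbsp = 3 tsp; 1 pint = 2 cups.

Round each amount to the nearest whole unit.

cornstarch: 30 g; sliced almonds: 94 tbsp

The original recipe has 340.5 g of butter, so the scaling factor is 964.75 ÷ 340.5 = 17/6.
cornstarch: (1 tbsp + 1 tsp = 4/3 tbsp) × 17/6 ÷ 16 tbsp/cup × 128 g/cup ≈ 30 g
sliced almonds: 225 g × 17/6 ÷ 108 g/cup × 16 tbsp/cup ≈ 94 tbsp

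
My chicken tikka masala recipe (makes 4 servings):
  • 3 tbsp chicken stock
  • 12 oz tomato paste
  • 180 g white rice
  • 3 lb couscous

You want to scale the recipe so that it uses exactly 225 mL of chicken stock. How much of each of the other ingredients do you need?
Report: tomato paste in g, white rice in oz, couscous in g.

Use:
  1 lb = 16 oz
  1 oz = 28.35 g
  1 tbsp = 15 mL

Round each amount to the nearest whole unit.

The original recipe has 45 mL of chicken stock, so the scaling factor is 225 ÷ 45 = 5.
tomato paste: 12 oz × 5 × 28.35 g/oz = 1701 g
white rice: 180 g × 5 ÷ 28.35 g/oz ≈ 32 oz
couscous: 3 lb × 5 × 16 oz/lb × 28.35 g/oz = 6804 g

tomato paste: 1701 g; white rice: 32 oz; couscous: 6804 g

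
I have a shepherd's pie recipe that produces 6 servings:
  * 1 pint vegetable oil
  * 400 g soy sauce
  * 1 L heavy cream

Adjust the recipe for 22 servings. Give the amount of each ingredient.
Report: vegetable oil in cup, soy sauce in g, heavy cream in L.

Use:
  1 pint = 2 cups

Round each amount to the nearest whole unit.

vegetable oil: 7 cup; soy sauce: 1467 g; heavy cream: 4 L

Scaling factor: 22/6 = 11/3.
vegetable oil: 1 pint × 11/3 × 2 cup/pint ≈ 7 cup
soy sauce: 400 g × 11/3 ≈ 1467 g
heavy cream: 1 L × 11/3 ≈ 4 L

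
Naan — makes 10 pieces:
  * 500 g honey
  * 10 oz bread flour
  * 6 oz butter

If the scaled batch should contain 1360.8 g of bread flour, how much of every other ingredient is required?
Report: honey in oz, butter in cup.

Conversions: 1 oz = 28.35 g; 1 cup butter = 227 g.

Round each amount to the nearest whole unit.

honey: 85 oz; butter: 4 cup

The original recipe has 283.5 g of bread flour, so the scaling factor is 1360.8 ÷ 283.5 = 24/5 = 4.8.
honey: 500 g × 24/5 ÷ 28.35 g/oz ≈ 85 oz
butter: 6 oz × 24/5 × 28.35 g/oz ÷ 227 g/cup ≈ 4 cup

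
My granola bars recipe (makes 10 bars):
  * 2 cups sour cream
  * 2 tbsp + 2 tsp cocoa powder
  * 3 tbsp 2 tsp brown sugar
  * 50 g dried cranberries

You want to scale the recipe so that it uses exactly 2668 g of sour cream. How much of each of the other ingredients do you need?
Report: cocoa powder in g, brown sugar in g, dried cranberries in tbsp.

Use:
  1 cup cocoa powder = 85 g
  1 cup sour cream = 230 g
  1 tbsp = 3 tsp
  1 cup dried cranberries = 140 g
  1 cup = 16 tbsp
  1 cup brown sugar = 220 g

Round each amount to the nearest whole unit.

The original recipe has 460 g of sour cream, so the scaling factor is 2668 ÷ 460 = 29/5 = 5.8.
cocoa powder: (2 tbsp + 2 tsp = 8/3 tbsp) × 29/5 ÷ 16 tbsp/cup × 85 g/cup ≈ 82 g
brown sugar: (3 tbsp + 2 tsp = 11/3 tbsp) × 29/5 ÷ 16 tbsp/cup × 220 g/cup ≈ 292 g
dried cranberries: 50 g × 29/5 ÷ 140 g/cup × 16 tbsp/cup ≈ 33 tbsp

cocoa powder: 82 g; brown sugar: 292 g; dried cranberries: 33 tbsp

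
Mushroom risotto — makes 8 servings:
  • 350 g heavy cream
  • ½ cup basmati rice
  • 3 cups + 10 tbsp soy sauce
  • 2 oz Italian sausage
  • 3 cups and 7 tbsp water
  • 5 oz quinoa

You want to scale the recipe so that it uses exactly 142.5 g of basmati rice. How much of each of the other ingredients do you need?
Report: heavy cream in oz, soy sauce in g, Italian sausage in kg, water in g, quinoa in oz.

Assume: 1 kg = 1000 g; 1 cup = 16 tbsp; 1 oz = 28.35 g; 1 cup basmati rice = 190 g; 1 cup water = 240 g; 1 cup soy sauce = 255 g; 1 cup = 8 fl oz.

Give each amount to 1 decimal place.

The original recipe has 95 g of basmati rice, so the scaling factor is 142.5 ÷ 95 = 3/2 = 1.5.
heavy cream: 350 g × 3/2 ÷ 28.35 g/oz ≈ 18.5 oz
soy sauce: (3 cup + 10 tbsp = 3.625 cup) × 3/2 × 255 g/cup ≈ 1386.6 g
Italian sausage: 2 oz × 3/2 × 28.35 g/oz ÷ 1000 g/kg ≈ 0.1 kg
water: (3 cup + 7 tbsp = 3.4375 cup) × 3/2 × 240 g/cup = 1237.5 g
quinoa: 5 oz × 3/2 = 7.5 oz

heavy cream: 18.5 oz; soy sauce: 1386.6 g; Italian sausage: 0.1 kg; water: 1237.5 g; quinoa: 7.5 oz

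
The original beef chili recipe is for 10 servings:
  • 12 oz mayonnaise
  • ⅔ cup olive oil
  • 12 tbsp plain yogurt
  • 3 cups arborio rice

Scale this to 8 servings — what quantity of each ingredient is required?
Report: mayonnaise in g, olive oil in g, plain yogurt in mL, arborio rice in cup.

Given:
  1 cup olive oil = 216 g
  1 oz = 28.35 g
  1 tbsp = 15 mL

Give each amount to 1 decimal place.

mayonnaise: 272.2 g; olive oil: 115.2 g; plain yogurt: 144.0 mL; arborio rice: 2.4 cup

Scaling factor: 8/10 = 4/5 = 0.8.
mayonnaise: 12 oz × 4/5 × 28.35 g/oz ≈ 272.2 g
olive oil: 2/3 cup × 4/5 × 216 g/cup = 115.2 g
plain yogurt: 12 tbsp × 4/5 × 15 mL/tbsp = 144.0 mL
arborio rice: 3 cup × 4/5 = 2.4 cup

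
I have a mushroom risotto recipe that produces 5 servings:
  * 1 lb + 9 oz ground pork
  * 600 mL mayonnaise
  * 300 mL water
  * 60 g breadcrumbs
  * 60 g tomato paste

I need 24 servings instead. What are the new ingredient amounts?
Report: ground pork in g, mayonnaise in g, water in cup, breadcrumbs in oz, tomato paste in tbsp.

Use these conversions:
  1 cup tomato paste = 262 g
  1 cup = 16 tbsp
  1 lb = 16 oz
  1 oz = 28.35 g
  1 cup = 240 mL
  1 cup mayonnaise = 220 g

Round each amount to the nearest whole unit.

Scaling factor: 24/5 = 4.8.
ground pork: (1 lb + 9 oz = 1.5625 lb) × 24/5 × 16 oz/lb × 28.35 g/oz = 3402 g
mayonnaise: 600 mL × 24/5 ÷ 240 mL/cup × 220 g/cup = 2640 g
water: 300 mL × 24/5 ÷ 240 mL/cup = 6 cup
breadcrumbs: 60 g × 24/5 ÷ 28.35 g/oz ≈ 10 oz
tomato paste: 60 g × 24/5 ÷ 262 g/cup × 16 tbsp/cup ≈ 18 tbsp

ground pork: 3402 g; mayonnaise: 2640 g; water: 6 cup; breadcrumbs: 10 oz; tomato paste: 18 tbsp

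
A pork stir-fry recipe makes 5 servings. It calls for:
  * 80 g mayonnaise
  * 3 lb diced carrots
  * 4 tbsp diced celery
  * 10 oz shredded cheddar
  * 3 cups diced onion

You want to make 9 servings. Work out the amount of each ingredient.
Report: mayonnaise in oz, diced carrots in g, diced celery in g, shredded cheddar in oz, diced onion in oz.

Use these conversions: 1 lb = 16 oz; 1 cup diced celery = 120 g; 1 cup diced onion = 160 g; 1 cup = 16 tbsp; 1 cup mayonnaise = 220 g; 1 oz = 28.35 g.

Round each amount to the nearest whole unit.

Scaling factor: 9/5 = 1.8.
mayonnaise: 80 g × 9/5 ÷ 28.35 g/oz ≈ 5 oz
diced carrots: 3 lb × 9/5 × 16 oz/lb × 28.35 g/oz ≈ 2449 g
diced celery: 4 tbsp × 9/5 ÷ 16 tbsp/cup × 120 g/cup = 54 g
shredded cheddar: 10 oz × 9/5 = 18 oz
diced onion: 3 cup × 9/5 × 160 g/cup ÷ 28.35 g/oz ≈ 30 oz

mayonnaise: 5 oz; diced carrots: 2449 g; diced celery: 54 g; shredded cheddar: 18 oz; diced onion: 30 oz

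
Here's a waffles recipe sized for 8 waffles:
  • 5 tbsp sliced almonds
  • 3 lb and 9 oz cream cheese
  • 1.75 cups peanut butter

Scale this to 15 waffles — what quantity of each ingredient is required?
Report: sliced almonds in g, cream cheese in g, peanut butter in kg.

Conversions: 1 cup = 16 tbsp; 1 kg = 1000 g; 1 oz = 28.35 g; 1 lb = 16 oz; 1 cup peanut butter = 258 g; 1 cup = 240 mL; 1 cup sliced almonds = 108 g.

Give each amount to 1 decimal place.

sliced almonds: 63.3 g; cream cheese: 3029.9 g; peanut butter: 0.8 kg

Scaling factor: 15/8 = 1.875.
sliced almonds: 5 tbsp × 15/8 ÷ 16 tbsp/cup × 108 g/cup ≈ 63.3 g
cream cheese: (3 lb + 9 oz = 3.5625 lb) × 15/8 × 16 oz/lb × 28.35 g/oz ≈ 3029.9 g
peanut butter: 1.75 cup × 15/8 × 258 g/cup ÷ 1000 g/kg ≈ 0.8 kg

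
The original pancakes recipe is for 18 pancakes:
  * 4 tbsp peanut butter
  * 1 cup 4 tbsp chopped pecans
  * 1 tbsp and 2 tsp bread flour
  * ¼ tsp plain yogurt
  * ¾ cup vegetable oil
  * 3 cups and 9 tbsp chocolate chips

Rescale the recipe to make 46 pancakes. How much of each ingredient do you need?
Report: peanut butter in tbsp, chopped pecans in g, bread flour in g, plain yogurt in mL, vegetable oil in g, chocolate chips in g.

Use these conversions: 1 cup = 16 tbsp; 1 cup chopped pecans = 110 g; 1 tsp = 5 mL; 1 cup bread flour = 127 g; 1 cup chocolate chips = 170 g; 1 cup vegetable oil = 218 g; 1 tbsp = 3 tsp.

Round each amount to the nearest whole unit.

peanut butter: 10 tbsp; chopped pecans: 351 g; bread flour: 34 g; plain yogurt: 3 mL; vegetable oil: 418 g; chocolate chips: 1548 g

Scaling factor: 46/18 = 23/9.
peanut butter: 4 tbsp × 23/9 ≈ 10 tbsp
chopped pecans: (1 cup + 4 tbsp = 1.25 cup) × 23/9 × 110 g/cup ≈ 351 g
bread flour: (1 tbsp + 2 tsp = 5/3 tbsp) × 23/9 ÷ 16 tbsp/cup × 127 g/cup ≈ 34 g
plain yogurt: 0.25 tsp × 23/9 × 5 mL/tsp ≈ 3 mL
vegetable oil: 0.75 cup × 23/9 × 218 g/cup ≈ 418 g
chocolate chips: (3 cup + 9 tbsp = 3.5625 cup) × 23/9 × 170 g/cup ≈ 1548 g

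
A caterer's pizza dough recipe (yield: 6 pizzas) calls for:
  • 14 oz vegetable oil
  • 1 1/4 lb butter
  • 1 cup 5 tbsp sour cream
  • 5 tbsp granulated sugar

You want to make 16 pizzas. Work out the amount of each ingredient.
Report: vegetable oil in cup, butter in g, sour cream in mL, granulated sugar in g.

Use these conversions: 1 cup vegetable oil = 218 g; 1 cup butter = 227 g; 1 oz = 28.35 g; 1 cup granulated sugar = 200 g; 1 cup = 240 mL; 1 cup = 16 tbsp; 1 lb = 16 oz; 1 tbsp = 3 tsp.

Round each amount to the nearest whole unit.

vegetable oil: 5 cup; butter: 1512 g; sour cream: 840 mL; granulated sugar: 167 g

Scaling factor: 16/6 = 8/3.
vegetable oil: 14 oz × 8/3 × 28.35 g/oz ÷ 218 g/cup ≈ 5 cup
butter: 1.25 lb × 8/3 × 16 oz/lb × 28.35 g/oz = 1512 g
sour cream: (1 cup + 5 tbsp = 1.3125 cup) × 8/3 × 240 mL/cup = 840 mL
granulated sugar: 5 tbsp × 8/3 ÷ 16 tbsp/cup × 200 g/cup ≈ 167 g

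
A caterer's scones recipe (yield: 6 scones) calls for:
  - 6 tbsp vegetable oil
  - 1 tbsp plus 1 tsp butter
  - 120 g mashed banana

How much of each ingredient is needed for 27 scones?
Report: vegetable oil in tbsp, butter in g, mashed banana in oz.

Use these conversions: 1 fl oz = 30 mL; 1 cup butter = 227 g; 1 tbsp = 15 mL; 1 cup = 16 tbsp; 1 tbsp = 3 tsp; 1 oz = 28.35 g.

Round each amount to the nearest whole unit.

Scaling factor: 27/6 = 9/2 = 4.5.
vegetable oil: 6 tbsp × 9/2 = 27 tbsp
butter: (1 tbsp + 1 tsp = 4/3 tbsp) × 9/2 ÷ 16 tbsp/cup × 227 g/cup ≈ 85 g
mashed banana: 120 g × 9/2 ÷ 28.35 g/oz ≈ 19 oz

vegetable oil: 27 tbsp; butter: 85 g; mashed banana: 19 oz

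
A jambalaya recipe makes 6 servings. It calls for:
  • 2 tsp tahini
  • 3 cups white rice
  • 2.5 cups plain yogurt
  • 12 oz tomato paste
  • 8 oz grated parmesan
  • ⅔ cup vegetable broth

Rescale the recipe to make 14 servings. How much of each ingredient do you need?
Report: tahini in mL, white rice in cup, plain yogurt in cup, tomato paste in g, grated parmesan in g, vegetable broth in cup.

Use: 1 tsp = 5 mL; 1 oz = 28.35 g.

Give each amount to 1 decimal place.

tahini: 23.3 mL; white rice: 7.0 cup; plain yogurt: 5.8 cup; tomato paste: 793.8 g; grated parmesan: 529.2 g; vegetable broth: 1.6 cup

Scaling factor: 14/6 = 7/3.
tahini: 2 tsp × 7/3 × 5 mL/tsp ≈ 23.3 mL
white rice: 3 cup × 7/3 = 7.0 cup
plain yogurt: 2.5 cup × 7/3 ≈ 5.8 cup
tomato paste: 12 oz × 7/3 × 28.35 g/oz = 793.8 g
grated parmesan: 8 oz × 7/3 × 28.35 g/oz = 529.2 g
vegetable broth: 2/3 cup × 7/3 ≈ 1.6 cup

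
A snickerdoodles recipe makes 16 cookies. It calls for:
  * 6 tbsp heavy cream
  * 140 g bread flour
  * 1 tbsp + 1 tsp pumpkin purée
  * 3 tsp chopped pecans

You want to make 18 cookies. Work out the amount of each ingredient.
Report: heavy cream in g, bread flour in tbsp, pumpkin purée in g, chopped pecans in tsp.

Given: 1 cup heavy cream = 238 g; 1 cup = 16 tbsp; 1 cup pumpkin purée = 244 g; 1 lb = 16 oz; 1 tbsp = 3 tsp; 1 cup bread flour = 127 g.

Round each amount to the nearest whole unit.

heavy cream: 100 g; bread flour: 20 tbsp; pumpkin purée: 23 g; chopped pecans: 3 tsp

Scaling factor: 18/16 = 9/8 = 1.125.
heavy cream: 6 tbsp × 9/8 ÷ 16 tbsp/cup × 238 g/cup ≈ 100 g
bread flour: 140 g × 9/8 ÷ 127 g/cup × 16 tbsp/cup ≈ 20 tbsp
pumpkin purée: (1 tbsp + 1 tsp = 4/3 tbsp) × 9/8 ÷ 16 tbsp/cup × 244 g/cup ≈ 23 g
chopped pecans: 3 tsp × 9/8 ≈ 3 tsp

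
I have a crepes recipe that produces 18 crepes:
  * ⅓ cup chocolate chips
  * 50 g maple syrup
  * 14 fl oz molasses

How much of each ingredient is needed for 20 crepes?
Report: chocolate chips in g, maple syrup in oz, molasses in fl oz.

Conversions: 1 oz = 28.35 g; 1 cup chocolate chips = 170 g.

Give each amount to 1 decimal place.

chocolate chips: 63.0 g; maple syrup: 2.0 oz; molasses: 15.6 fl oz

Scaling factor: 20/18 = 10/9.
chocolate chips: 1/3 cup × 10/9 × 170 g/cup ≈ 63.0 g
maple syrup: 50 g × 10/9 ÷ 28.35 g/oz ≈ 2.0 oz
molasses: 14 fl oz × 10/9 ≈ 15.6 fl oz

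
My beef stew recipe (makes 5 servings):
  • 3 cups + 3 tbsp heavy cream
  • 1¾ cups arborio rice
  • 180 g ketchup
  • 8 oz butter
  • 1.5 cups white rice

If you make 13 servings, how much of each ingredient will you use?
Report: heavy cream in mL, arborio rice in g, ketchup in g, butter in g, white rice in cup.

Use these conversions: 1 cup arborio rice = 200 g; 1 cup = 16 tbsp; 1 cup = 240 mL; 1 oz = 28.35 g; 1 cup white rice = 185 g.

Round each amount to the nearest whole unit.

heavy cream: 1989 mL; arborio rice: 910 g; ketchup: 468 g; butter: 590 g; white rice: 4 cup

Scaling factor: 13/5 = 2.6.
heavy cream: (3 cup + 3 tbsp = 3.1875 cup) × 13/5 × 240 mL/cup = 1989 mL
arborio rice: 1.75 cup × 13/5 × 200 g/cup = 910 g
ketchup: 180 g × 13/5 = 468 g
butter: 8 oz × 13/5 × 28.35 g/oz ≈ 590 g
white rice: 1.5 cup × 13/5 ≈ 4 cup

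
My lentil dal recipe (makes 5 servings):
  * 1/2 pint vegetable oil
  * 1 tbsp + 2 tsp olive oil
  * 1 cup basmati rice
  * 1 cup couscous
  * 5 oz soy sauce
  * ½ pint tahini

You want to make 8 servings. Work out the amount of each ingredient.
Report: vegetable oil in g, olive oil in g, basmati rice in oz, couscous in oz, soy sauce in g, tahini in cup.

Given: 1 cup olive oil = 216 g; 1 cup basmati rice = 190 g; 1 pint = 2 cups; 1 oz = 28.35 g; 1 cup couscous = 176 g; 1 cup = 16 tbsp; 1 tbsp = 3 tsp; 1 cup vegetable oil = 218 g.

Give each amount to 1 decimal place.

Scaling factor: 8/5 = 1.6.
vegetable oil: 0.5 pint × 8/5 × 2 cup/pint × 218 g/cup = 348.8 g
olive oil: (1 tbsp + 2 tsp = 5/3 tbsp) × 8/5 ÷ 16 tbsp/cup × 216 g/cup = 36.0 g
basmati rice: 1 cup × 8/5 × 190 g/cup ÷ 28.35 g/oz ≈ 10.7 oz
couscous: 1 cup × 8/5 × 176 g/cup ÷ 28.35 g/oz ≈ 9.9 oz
soy sauce: 5 oz × 8/5 × 28.35 g/oz = 226.8 g
tahini: 0.5 pint × 8/5 × 2 cup/pint = 1.6 cup

vegetable oil: 348.8 g; olive oil: 36.0 g; basmati rice: 10.7 oz; couscous: 9.9 oz; soy sauce: 226.8 g; tahini: 1.6 cup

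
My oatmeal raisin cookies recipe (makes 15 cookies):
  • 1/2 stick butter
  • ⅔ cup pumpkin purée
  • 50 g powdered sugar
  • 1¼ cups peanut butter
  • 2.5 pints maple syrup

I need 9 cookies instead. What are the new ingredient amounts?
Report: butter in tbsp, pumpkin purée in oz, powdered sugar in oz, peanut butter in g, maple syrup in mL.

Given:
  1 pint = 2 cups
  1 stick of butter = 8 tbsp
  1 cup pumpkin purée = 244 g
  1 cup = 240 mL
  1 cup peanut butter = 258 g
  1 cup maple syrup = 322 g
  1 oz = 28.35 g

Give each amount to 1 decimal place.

Scaling factor: 9/15 = 3/5 = 0.6.
butter: 0.5 stick × 3/5 × 8 tbsp/stick = 2.4 tbsp
pumpkin purée: 2/3 cup × 3/5 × 244 g/cup ÷ 28.35 g/oz ≈ 3.4 oz
powdered sugar: 50 g × 3/5 ÷ 28.35 g/oz ≈ 1.1 oz
peanut butter: 1.25 cup × 3/5 × 258 g/cup = 193.5 g
maple syrup: 2.5 pint × 3/5 × 2 cup/pint × 240 mL/cup = 720.0 mL

butter: 2.4 tbsp; pumpkin purée: 3.4 oz; powdered sugar: 1.1 oz; peanut butter: 193.5 g; maple syrup: 720.0 mL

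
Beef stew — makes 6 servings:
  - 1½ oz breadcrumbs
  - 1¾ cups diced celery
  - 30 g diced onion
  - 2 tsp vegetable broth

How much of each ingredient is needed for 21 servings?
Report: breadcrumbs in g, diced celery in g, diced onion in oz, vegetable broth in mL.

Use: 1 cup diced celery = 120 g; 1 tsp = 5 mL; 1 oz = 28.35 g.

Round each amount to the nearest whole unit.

Scaling factor: 21/6 = 7/2 = 3.5.
breadcrumbs: 1.5 oz × 7/2 × 28.35 g/oz ≈ 149 g
diced celery: 1.75 cup × 7/2 × 120 g/cup = 735 g
diced onion: 30 g × 7/2 ÷ 28.35 g/oz ≈ 4 oz
vegetable broth: 2 tsp × 7/2 × 5 mL/tsp = 35 mL

breadcrumbs: 149 g; diced celery: 735 g; diced onion: 4 oz; vegetable broth: 35 mL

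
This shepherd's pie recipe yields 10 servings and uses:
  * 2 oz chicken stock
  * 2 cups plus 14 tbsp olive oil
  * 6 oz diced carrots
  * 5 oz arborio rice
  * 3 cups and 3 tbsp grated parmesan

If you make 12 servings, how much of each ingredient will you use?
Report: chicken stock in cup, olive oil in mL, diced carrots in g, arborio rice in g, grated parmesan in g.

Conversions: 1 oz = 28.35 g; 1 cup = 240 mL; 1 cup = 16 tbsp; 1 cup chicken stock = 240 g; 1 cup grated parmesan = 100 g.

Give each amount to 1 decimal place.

chicken stock: 0.3 cup; olive oil: 828.0 mL; diced carrots: 204.1 g; arborio rice: 170.1 g; grated parmesan: 382.5 g

Scaling factor: 12/10 = 6/5 = 1.2.
chicken stock: 2 oz × 6/5 × 28.35 g/oz ÷ 240 g/cup ≈ 0.3 cup
olive oil: (2 cup + 14 tbsp = 2.875 cup) × 6/5 × 240 mL/cup = 828.0 mL
diced carrots: 6 oz × 6/5 × 28.35 g/oz ≈ 204.1 g
arborio rice: 5 oz × 6/5 × 28.35 g/oz = 170.1 g
grated parmesan: (3 cup + 3 tbsp = 3.1875 cup) × 6/5 × 100 g/cup = 382.5 g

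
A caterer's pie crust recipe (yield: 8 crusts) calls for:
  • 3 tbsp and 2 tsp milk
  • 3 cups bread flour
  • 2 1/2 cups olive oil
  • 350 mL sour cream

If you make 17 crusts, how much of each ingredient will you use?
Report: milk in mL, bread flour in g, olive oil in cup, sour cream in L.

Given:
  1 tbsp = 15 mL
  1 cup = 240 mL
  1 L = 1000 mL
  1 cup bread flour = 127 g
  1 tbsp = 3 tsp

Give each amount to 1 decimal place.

milk: 116.9 mL; bread flour: 809.6 g; olive oil: 5.3 cup; sour cream: 0.7 L

Scaling factor: 17/8 = 2.125.
milk: (3 tbsp + 2 tsp = 11/3 tbsp) × 17/8 × 15 mL/tbsp ≈ 116.9 mL
bread flour: 3 cup × 17/8 × 127 g/cup ≈ 809.6 g
olive oil: 2.5 cup × 17/8 ≈ 5.3 cup
sour cream: 350 mL × 17/8 ÷ 1000 mL/L ≈ 0.7 L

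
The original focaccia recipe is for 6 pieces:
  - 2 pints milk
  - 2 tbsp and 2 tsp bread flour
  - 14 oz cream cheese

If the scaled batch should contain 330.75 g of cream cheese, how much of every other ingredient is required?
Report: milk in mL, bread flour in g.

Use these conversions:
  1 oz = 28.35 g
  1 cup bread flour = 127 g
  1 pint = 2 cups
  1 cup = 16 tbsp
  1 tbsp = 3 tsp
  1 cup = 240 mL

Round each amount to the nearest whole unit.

milk: 800 mL; bread flour: 18 g

The original recipe has 396.9 g of cream cheese, so the scaling factor is 330.75 ÷ 396.9 = 5/6.
milk: 2 pint × 5/6 × 2 cup/pint × 240 mL/cup = 800 mL
bread flour: (2 tbsp + 2 tsp = 8/3 tbsp) × 5/6 ÷ 16 tbsp/cup × 127 g/cup ≈ 18 g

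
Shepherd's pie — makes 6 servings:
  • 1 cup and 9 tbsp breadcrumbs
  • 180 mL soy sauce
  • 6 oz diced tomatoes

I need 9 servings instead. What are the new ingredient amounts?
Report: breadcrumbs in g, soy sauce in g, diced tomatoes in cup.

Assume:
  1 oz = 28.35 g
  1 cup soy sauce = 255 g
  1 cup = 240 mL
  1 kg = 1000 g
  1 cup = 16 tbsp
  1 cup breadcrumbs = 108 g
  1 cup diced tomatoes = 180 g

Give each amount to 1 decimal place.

breadcrumbs: 253.1 g; soy sauce: 286.9 g; diced tomatoes: 1.4 cup

Scaling factor: 9/6 = 3/2 = 1.5.
breadcrumbs: (1 cup + 9 tbsp = 1.5625 cup) × 3/2 × 108 g/cup ≈ 253.1 g
soy sauce: 180 mL × 3/2 ÷ 240 mL/cup × 255 g/cup ≈ 286.9 g
diced tomatoes: 6 oz × 3/2 × 28.35 g/oz ÷ 180 g/cup ≈ 1.4 cup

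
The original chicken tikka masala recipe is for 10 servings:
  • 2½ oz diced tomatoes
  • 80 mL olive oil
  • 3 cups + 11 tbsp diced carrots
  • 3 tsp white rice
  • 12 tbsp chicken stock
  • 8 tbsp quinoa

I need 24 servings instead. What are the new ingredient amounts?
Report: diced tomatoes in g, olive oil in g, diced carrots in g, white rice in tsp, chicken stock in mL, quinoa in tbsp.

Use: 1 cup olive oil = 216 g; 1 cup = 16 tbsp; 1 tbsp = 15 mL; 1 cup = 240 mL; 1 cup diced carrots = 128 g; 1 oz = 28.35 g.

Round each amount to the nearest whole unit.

diced tomatoes: 170 g; olive oil: 173 g; diced carrots: 1133 g; white rice: 7 tsp; chicken stock: 432 mL; quinoa: 19 tbsp

Scaling factor: 24/10 = 12/5 = 2.4.
diced tomatoes: 2.5 oz × 12/5 × 28.35 g/oz ≈ 170 g
olive oil: 80 mL × 12/5 ÷ 240 mL/cup × 216 g/cup ≈ 173 g
diced carrots: (3 cup + 11 tbsp = 3.6875 cup) × 12/5 × 128 g/cup ≈ 1133 g
white rice: 3 tsp × 12/5 ≈ 7 tsp
chicken stock: 12 tbsp × 12/5 × 15 mL/tbsp = 432 mL
quinoa: 8 tbsp × 12/5 ≈ 19 tbsp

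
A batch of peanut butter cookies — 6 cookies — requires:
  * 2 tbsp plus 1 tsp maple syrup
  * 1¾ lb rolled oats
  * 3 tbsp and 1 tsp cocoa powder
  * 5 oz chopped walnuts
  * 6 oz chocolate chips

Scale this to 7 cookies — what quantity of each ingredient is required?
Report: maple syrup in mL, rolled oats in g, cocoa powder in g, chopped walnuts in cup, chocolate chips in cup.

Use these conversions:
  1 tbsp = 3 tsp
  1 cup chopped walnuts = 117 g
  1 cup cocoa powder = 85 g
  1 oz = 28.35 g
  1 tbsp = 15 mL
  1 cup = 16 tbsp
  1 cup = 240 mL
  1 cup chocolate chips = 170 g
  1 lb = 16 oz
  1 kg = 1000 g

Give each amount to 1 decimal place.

Scaling factor: 7/6.
maple syrup: (2 tbsp + 1 tsp = 7/3 tbsp) × 7/6 × 15 mL/tbsp ≈ 40.8 mL
rolled oats: 1.75 lb × 7/6 × 16 oz/lb × 28.35 g/oz = 926.1 g
cocoa powder: (3 tbsp + 1 tsp = 10/3 tbsp) × 7/6 ÷ 16 tbsp/cup × 85 g/cup ≈ 20.7 g
chopped walnuts: 5 oz × 7/6 × 28.35 g/oz ÷ 117 g/cup ≈ 1.4 cup
chocolate chips: 6 oz × 7/6 × 28.35 g/oz ÷ 170 g/cup ≈ 1.2 cup

maple syrup: 40.8 mL; rolled oats: 926.1 g; cocoa powder: 20.7 g; chopped walnuts: 1.4 cup; chocolate chips: 1.2 cup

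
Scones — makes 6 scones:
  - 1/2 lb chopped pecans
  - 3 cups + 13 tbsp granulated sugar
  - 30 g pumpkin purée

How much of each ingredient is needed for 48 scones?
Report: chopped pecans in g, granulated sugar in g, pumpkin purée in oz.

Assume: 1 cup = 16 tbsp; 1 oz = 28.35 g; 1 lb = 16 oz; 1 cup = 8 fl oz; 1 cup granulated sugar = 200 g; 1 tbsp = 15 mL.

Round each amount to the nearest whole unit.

chopped pecans: 1814 g; granulated sugar: 6100 g; pumpkin purée: 8 oz

Scaling factor: 48/6 = 8.
chopped pecans: 0.5 lb × 8 × 16 oz/lb × 28.35 g/oz ≈ 1814 g
granulated sugar: (3 cup + 13 tbsp = 3.8125 cup) × 8 × 200 g/cup = 6100 g
pumpkin purée: 30 g × 8 ÷ 28.35 g/oz ≈ 8 oz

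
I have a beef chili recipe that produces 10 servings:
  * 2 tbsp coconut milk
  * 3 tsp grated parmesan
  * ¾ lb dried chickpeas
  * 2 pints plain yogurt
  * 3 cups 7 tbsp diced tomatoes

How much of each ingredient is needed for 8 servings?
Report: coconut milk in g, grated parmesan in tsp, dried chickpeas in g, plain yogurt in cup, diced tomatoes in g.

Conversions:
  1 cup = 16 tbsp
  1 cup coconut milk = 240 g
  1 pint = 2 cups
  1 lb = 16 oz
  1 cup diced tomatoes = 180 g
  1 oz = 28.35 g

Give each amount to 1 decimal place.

coconut milk: 24.0 g; grated parmesan: 2.4 tsp; dried chickpeas: 272.2 g; plain yogurt: 3.2 cup; diced tomatoes: 495.0 g

Scaling factor: 8/10 = 4/5 = 0.8.
coconut milk: 2 tbsp × 4/5 ÷ 16 tbsp/cup × 240 g/cup = 24.0 g
grated parmesan: 3 tsp × 4/5 = 2.4 tsp
dried chickpeas: 0.75 lb × 4/5 × 16 oz/lb × 28.35 g/oz ≈ 272.2 g
plain yogurt: 2 pint × 4/5 × 2 cup/pint = 3.2 cup
diced tomatoes: (3 cup + 7 tbsp = 3.4375 cup) × 4/5 × 180 g/cup = 495.0 g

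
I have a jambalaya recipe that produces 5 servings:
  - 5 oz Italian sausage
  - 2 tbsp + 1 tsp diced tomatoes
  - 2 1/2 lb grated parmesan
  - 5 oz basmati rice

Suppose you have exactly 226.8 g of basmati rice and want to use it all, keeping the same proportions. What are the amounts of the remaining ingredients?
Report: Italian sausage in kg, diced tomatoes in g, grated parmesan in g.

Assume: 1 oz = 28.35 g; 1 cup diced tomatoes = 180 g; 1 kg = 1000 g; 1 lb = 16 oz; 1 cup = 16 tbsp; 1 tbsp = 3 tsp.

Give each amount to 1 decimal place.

Italian sausage: 0.2 kg; diced tomatoes: 42.0 g; grated parmesan: 1814.4 g

The original recipe has 141.75 g of basmati rice, so the scaling factor is 226.8 ÷ 141.75 = 8/5 = 1.6.
Italian sausage: 5 oz × 8/5 × 28.35 g/oz ÷ 1000 g/kg ≈ 0.2 kg
diced tomatoes: (2 tbsp + 1 tsp = 7/3 tbsp) × 8/5 ÷ 16 tbsp/cup × 180 g/cup = 42.0 g
grated parmesan: 2.5 lb × 8/5 × 16 oz/lb × 28.35 g/oz = 1814.4 g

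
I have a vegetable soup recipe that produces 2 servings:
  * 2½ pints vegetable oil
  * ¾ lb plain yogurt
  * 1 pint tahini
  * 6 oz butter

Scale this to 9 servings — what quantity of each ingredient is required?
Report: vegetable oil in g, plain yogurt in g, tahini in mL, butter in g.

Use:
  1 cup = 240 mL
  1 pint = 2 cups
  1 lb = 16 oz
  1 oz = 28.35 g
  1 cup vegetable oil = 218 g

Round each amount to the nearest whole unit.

vegetable oil: 4905 g; plain yogurt: 1531 g; tahini: 2160 mL; butter: 765 g

Scaling factor: 9/2 = 4.5.
vegetable oil: 2.5 pint × 9/2 × 2 cup/pint × 218 g/cup = 4905 g
plain yogurt: 0.75 lb × 9/2 × 16 oz/lb × 28.35 g/oz ≈ 1531 g
tahini: 1 pint × 9/2 × 2 cup/pint × 240 mL/cup = 2160 mL
butter: 6 oz × 9/2 × 28.35 g/oz ≈ 765 g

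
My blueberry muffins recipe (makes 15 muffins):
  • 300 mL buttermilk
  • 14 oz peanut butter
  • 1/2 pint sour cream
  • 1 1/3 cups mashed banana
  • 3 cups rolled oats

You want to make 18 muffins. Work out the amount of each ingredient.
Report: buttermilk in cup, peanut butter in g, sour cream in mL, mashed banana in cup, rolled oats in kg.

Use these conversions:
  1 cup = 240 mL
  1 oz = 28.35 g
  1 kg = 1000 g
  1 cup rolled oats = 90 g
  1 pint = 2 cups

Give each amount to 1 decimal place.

Scaling factor: 18/15 = 6/5 = 1.2.
buttermilk: 300 mL × 6/5 ÷ 240 mL/cup = 1.5 cup
peanut butter: 14 oz × 6/5 × 28.35 g/oz ≈ 476.3 g
sour cream: 0.5 pint × 6/5 × 2 cup/pint × 240 mL/cup = 288.0 mL
mashed banana: 4/3 cup × 6/5 = 1.6 cup
rolled oats: 3 cup × 6/5 × 90 g/cup ÷ 1000 g/kg ≈ 0.3 kg

buttermilk: 1.5 cup; peanut butter: 476.3 g; sour cream: 288.0 mL; mashed banana: 1.6 cup; rolled oats: 0.3 kg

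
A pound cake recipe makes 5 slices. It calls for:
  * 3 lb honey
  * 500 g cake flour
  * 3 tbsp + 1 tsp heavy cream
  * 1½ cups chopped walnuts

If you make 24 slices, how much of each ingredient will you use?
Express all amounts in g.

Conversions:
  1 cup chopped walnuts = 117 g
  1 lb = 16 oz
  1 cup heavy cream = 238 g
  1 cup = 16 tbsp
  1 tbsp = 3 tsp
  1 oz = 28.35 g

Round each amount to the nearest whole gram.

honey: 6532 g; cake flour: 2400 g; heavy cream: 238 g; chopped walnuts: 842 g

Scaling factor: 24/5 = 4.8.
honey: 3 lb × 24/5 × 16 oz/lb × 28.35 g/oz ≈ 6532 g
cake flour: 500 g × 24/5 = 2400 g
heavy cream: (3 tbsp + 1 tsp = 10/3 tbsp) × 24/5 ÷ 16 tbsp/cup × 238 g/cup = 238 g
chopped walnuts: 1.5 cup × 24/5 × 117 g/cup ≈ 842 g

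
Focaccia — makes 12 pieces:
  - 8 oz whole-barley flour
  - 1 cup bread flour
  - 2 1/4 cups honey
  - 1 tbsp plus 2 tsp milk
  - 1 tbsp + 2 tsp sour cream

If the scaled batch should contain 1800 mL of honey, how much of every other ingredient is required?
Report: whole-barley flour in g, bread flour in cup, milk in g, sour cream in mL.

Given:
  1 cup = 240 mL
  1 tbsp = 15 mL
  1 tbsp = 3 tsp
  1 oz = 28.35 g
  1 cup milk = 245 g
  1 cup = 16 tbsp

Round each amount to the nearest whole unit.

whole-barley flour: 756 g; bread flour: 3 cup; milk: 85 g; sour cream: 83 mL

The original recipe has 540 mL of honey, so the scaling factor is 1800 ÷ 540 = 10/3.
whole-barley flour: 8 oz × 10/3 × 28.35 g/oz = 756 g
bread flour: 1 cup × 10/3 ≈ 3 cup
milk: (1 tbsp + 2 tsp = 5/3 tbsp) × 10/3 ÷ 16 tbsp/cup × 245 g/cup ≈ 85 g
sour cream: (1 tbsp + 2 tsp = 5/3 tbsp) × 10/3 × 15 mL/tbsp ≈ 83 mL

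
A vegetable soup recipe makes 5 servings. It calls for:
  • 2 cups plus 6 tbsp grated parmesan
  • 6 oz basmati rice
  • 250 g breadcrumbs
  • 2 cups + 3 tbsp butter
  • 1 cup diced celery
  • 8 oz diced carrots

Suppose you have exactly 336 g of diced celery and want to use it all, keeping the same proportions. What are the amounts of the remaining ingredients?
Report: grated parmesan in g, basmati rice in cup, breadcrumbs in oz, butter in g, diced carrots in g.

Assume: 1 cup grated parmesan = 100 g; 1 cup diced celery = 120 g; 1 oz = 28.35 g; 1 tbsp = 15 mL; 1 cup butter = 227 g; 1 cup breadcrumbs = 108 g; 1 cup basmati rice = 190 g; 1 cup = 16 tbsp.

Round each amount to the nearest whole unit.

The original recipe has 120 g of diced celery, so the scaling factor is 336 ÷ 120 = 14/5 = 2.8.
grated parmesan: (2 cup + 6 tbsp = 2.375 cup) × 14/5 × 100 g/cup = 665 g
basmati rice: 6 oz × 14/5 × 28.35 g/oz ÷ 190 g/cup ≈ 3 cup
breadcrumbs: 250 g × 14/5 ÷ 28.35 g/oz ≈ 25 oz
butter: (2 cup + 3 tbsp = 2.1875 cup) × 14/5 × 227 g/cup ≈ 1390 g
diced carrots: 8 oz × 14/5 × 28.35 g/oz ≈ 635 g

grated parmesan: 665 g; basmati rice: 3 cup; breadcrumbs: 25 oz; butter: 1390 g; diced carrots: 635 g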